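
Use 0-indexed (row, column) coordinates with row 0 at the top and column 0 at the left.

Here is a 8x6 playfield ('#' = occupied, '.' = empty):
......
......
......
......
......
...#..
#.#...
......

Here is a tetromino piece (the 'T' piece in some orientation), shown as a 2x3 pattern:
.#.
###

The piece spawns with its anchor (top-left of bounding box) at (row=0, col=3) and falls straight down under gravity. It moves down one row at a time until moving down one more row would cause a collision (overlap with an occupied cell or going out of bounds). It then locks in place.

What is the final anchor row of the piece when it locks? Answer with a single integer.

Spawn at (row=0, col=3). Try each row:
  row 0: fits
  row 1: fits
  row 2: fits
  row 3: fits
  row 4: blocked -> lock at row 3

Answer: 3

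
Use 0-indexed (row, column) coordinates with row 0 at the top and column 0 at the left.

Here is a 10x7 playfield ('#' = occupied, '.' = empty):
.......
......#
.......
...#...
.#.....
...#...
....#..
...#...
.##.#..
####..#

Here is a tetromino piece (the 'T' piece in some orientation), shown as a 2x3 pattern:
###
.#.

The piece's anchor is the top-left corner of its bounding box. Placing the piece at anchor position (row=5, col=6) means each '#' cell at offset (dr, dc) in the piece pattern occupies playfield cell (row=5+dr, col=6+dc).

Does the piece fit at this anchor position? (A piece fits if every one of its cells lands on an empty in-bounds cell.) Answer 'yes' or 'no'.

Check each piece cell at anchor (5, 6):
  offset (0,0) -> (5,6): empty -> OK
  offset (0,1) -> (5,7): out of bounds -> FAIL
  offset (0,2) -> (5,8): out of bounds -> FAIL
  offset (1,1) -> (6,7): out of bounds -> FAIL
All cells valid: no

Answer: no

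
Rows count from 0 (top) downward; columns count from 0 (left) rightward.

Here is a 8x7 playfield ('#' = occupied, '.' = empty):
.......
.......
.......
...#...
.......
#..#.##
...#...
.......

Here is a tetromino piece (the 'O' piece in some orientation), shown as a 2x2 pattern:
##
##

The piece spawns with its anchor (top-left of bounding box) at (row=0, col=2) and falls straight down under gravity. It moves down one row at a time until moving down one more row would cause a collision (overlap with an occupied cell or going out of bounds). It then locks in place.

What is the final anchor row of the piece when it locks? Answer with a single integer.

Answer: 1

Derivation:
Spawn at (row=0, col=2). Try each row:
  row 0: fits
  row 1: fits
  row 2: blocked -> lock at row 1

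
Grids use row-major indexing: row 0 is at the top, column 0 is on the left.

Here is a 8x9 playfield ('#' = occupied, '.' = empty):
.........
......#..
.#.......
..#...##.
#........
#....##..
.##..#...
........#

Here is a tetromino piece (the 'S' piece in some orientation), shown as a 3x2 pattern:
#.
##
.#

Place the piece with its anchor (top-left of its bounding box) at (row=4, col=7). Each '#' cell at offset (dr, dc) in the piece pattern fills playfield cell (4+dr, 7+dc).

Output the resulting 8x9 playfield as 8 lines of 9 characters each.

Fill (4+0,7+0) = (4,7)
Fill (4+1,7+0) = (5,7)
Fill (4+1,7+1) = (5,8)
Fill (4+2,7+1) = (6,8)

Answer: .........
......#..
.#.......
..#...##.
#......#.
#....####
.##..#..#
........#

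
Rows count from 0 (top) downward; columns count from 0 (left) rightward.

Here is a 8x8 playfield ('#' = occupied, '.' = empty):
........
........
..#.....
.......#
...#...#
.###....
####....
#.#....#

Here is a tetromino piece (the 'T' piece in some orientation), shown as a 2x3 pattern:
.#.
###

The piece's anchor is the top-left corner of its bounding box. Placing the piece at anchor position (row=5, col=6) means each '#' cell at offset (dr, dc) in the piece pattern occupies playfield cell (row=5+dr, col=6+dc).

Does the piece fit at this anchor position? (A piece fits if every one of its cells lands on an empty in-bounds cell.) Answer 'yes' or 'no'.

Answer: no

Derivation:
Check each piece cell at anchor (5, 6):
  offset (0,1) -> (5,7): empty -> OK
  offset (1,0) -> (6,6): empty -> OK
  offset (1,1) -> (6,7): empty -> OK
  offset (1,2) -> (6,8): out of bounds -> FAIL
All cells valid: no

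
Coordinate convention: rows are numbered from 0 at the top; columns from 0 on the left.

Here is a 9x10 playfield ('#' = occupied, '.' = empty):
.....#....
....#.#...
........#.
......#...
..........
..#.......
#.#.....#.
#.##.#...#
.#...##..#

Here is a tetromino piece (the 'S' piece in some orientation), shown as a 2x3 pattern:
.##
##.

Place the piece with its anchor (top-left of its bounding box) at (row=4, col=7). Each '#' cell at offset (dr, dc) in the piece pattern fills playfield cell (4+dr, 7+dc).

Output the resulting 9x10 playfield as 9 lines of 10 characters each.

Fill (4+0,7+1) = (4,8)
Fill (4+0,7+2) = (4,9)
Fill (4+1,7+0) = (5,7)
Fill (4+1,7+1) = (5,8)

Answer: .....#....
....#.#...
........#.
......#...
........##
..#....##.
#.#.....#.
#.##.#...#
.#...##..#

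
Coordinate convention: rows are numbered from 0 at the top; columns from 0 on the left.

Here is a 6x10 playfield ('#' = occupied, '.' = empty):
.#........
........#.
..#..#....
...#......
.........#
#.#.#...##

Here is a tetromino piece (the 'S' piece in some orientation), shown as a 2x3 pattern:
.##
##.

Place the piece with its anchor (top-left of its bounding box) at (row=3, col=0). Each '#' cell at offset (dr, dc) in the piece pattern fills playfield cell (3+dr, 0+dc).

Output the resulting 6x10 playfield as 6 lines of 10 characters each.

Fill (3+0,0+1) = (3,1)
Fill (3+0,0+2) = (3,2)
Fill (3+1,0+0) = (4,0)
Fill (3+1,0+1) = (4,1)

Answer: .#........
........#.
..#..#....
.###......
##.......#
#.#.#...##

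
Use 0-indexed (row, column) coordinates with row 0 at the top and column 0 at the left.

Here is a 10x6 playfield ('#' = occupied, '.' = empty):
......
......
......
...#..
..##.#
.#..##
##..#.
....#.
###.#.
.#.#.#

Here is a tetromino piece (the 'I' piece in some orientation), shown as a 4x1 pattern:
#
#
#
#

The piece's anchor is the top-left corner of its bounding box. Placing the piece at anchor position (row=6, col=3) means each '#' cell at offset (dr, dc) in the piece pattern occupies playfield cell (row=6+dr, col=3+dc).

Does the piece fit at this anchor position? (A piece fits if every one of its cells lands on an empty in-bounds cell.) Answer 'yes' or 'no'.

Answer: no

Derivation:
Check each piece cell at anchor (6, 3):
  offset (0,0) -> (6,3): empty -> OK
  offset (1,0) -> (7,3): empty -> OK
  offset (2,0) -> (8,3): empty -> OK
  offset (3,0) -> (9,3): occupied ('#') -> FAIL
All cells valid: no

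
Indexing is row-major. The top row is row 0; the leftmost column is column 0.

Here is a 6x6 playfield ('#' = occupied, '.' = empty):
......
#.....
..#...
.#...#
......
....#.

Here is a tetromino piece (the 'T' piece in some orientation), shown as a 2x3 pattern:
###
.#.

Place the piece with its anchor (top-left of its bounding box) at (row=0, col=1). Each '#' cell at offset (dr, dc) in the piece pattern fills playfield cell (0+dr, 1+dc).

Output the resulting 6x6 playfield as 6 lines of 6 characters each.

Answer: .###..
#.#...
..#...
.#...#
......
....#.

Derivation:
Fill (0+0,1+0) = (0,1)
Fill (0+0,1+1) = (0,2)
Fill (0+0,1+2) = (0,3)
Fill (0+1,1+1) = (1,2)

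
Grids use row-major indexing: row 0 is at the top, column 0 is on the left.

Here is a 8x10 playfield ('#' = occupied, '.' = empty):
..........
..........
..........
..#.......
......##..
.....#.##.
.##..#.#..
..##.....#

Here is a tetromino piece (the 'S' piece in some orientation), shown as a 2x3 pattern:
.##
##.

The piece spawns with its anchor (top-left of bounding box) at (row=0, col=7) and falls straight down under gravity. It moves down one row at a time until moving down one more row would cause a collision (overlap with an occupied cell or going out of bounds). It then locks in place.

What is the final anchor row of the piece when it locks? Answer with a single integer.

Spawn at (row=0, col=7). Try each row:
  row 0: fits
  row 1: fits
  row 2: fits
  row 3: blocked -> lock at row 2

Answer: 2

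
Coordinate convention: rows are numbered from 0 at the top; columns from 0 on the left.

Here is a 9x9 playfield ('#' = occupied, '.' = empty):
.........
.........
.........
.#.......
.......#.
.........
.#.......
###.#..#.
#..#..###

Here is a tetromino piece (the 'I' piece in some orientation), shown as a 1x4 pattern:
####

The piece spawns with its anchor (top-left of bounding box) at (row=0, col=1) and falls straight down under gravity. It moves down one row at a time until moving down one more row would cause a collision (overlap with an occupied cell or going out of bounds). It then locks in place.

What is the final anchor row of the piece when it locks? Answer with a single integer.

Answer: 2

Derivation:
Spawn at (row=0, col=1). Try each row:
  row 0: fits
  row 1: fits
  row 2: fits
  row 3: blocked -> lock at row 2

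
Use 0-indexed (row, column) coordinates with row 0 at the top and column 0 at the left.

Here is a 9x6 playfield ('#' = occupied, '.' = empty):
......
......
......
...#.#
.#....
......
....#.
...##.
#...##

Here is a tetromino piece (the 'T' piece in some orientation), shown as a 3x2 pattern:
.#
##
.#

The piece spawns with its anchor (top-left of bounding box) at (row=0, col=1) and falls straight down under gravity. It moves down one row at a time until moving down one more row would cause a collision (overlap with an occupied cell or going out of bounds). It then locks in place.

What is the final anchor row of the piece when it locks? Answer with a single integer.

Answer: 2

Derivation:
Spawn at (row=0, col=1). Try each row:
  row 0: fits
  row 1: fits
  row 2: fits
  row 3: blocked -> lock at row 2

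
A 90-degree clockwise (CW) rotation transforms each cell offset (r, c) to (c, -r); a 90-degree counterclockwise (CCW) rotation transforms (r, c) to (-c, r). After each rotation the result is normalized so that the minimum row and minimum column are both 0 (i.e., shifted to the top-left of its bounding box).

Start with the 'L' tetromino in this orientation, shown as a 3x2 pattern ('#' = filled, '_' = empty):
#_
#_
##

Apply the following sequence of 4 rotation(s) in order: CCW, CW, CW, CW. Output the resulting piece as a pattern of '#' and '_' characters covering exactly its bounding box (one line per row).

Start:
#_
#_
##
After rotation 1 (CCW):
__#
###
After rotation 2 (CW):
#_
#_
##
After rotation 3 (CW):
###
#__
After rotation 4 (CW):
##
_#
_#

Answer: ##
_#
_#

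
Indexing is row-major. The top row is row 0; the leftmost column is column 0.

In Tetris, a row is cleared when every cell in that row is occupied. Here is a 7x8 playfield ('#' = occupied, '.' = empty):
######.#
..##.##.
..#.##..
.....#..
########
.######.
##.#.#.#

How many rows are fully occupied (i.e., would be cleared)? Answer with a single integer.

Check each row:
  row 0: 1 empty cell -> not full
  row 1: 4 empty cells -> not full
  row 2: 5 empty cells -> not full
  row 3: 7 empty cells -> not full
  row 4: 0 empty cells -> FULL (clear)
  row 5: 2 empty cells -> not full
  row 6: 3 empty cells -> not full
Total rows cleared: 1

Answer: 1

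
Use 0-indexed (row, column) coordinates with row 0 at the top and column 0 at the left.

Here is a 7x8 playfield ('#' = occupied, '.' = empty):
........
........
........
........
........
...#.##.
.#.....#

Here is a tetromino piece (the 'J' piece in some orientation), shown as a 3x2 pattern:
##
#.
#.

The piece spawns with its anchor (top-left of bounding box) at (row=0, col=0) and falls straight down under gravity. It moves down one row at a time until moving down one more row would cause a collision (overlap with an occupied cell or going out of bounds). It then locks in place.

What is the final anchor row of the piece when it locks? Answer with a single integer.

Answer: 4

Derivation:
Spawn at (row=0, col=0). Try each row:
  row 0: fits
  row 1: fits
  row 2: fits
  row 3: fits
  row 4: fits
  row 5: blocked -> lock at row 4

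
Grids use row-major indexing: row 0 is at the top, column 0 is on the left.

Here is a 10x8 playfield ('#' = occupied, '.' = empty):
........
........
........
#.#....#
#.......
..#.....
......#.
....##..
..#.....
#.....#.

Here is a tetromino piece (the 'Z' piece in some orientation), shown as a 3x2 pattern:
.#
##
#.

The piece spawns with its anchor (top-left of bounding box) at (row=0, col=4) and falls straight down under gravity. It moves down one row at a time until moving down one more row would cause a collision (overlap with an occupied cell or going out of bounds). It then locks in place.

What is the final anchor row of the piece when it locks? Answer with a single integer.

Answer: 4

Derivation:
Spawn at (row=0, col=4). Try each row:
  row 0: fits
  row 1: fits
  row 2: fits
  row 3: fits
  row 4: fits
  row 5: blocked -> lock at row 4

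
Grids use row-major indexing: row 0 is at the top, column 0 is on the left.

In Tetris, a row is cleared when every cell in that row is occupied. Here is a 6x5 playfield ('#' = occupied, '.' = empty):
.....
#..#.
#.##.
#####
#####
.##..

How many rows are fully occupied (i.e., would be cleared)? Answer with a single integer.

Answer: 2

Derivation:
Check each row:
  row 0: 5 empty cells -> not full
  row 1: 3 empty cells -> not full
  row 2: 2 empty cells -> not full
  row 3: 0 empty cells -> FULL (clear)
  row 4: 0 empty cells -> FULL (clear)
  row 5: 3 empty cells -> not full
Total rows cleared: 2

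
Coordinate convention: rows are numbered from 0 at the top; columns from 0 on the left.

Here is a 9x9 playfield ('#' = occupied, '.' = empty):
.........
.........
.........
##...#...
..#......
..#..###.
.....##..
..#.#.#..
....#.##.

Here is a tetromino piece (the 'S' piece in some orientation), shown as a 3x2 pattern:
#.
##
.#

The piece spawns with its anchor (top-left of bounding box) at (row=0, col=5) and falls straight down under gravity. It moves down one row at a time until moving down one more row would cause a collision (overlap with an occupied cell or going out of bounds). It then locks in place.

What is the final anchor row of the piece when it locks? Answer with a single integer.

Spawn at (row=0, col=5). Try each row:
  row 0: fits
  row 1: fits
  row 2: blocked -> lock at row 1

Answer: 1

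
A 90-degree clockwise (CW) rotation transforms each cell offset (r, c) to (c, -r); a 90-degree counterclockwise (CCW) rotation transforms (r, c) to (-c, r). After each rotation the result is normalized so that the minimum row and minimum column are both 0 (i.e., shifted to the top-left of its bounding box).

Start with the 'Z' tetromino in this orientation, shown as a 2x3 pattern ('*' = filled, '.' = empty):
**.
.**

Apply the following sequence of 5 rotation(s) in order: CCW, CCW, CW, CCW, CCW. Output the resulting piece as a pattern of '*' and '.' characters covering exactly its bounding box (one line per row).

Answer: .*
**
*.

Derivation:
Start:
**.
.**
After rotation 1 (CCW):
.*
**
*.
After rotation 2 (CCW):
**.
.**
After rotation 3 (CW):
.*
**
*.
After rotation 4 (CCW):
**.
.**
After rotation 5 (CCW):
.*
**
*.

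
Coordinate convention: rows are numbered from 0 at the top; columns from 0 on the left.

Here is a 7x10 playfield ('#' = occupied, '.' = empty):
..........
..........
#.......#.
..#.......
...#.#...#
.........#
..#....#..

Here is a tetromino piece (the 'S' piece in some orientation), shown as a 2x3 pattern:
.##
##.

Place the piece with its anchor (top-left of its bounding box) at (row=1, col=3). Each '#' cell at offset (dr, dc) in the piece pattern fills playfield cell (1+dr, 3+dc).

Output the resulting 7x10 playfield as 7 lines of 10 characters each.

Answer: ..........
....##....
#..##...#.
..#.......
...#.#...#
.........#
..#....#..

Derivation:
Fill (1+0,3+1) = (1,4)
Fill (1+0,3+2) = (1,5)
Fill (1+1,3+0) = (2,3)
Fill (1+1,3+1) = (2,4)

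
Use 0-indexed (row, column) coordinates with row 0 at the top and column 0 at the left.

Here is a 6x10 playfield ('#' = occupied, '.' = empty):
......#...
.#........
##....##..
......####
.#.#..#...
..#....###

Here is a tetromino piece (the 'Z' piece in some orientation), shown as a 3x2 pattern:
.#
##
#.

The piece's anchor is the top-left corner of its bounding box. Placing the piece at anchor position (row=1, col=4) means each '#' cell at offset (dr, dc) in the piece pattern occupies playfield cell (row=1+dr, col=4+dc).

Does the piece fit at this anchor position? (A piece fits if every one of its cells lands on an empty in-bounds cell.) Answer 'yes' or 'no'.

Check each piece cell at anchor (1, 4):
  offset (0,1) -> (1,5): empty -> OK
  offset (1,0) -> (2,4): empty -> OK
  offset (1,1) -> (2,5): empty -> OK
  offset (2,0) -> (3,4): empty -> OK
All cells valid: yes

Answer: yes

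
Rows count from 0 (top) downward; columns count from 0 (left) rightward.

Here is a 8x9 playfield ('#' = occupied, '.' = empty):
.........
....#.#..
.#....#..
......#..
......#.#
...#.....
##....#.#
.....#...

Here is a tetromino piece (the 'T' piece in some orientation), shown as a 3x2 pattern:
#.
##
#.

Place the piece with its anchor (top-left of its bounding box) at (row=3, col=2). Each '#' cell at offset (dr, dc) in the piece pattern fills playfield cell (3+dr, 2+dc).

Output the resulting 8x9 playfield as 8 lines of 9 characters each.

Answer: .........
....#.#..
.#....#..
..#...#..
..##..#.#
..##.....
##....#.#
.....#...

Derivation:
Fill (3+0,2+0) = (3,2)
Fill (3+1,2+0) = (4,2)
Fill (3+1,2+1) = (4,3)
Fill (3+2,2+0) = (5,2)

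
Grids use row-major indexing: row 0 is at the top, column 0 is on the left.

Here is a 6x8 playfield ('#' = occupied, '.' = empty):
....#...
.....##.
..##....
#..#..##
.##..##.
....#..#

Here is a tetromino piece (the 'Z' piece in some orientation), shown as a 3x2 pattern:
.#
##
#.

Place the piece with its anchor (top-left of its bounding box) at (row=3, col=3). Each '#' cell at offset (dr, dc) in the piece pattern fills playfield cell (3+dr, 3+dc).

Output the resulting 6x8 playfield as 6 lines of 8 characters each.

Answer: ....#...
.....##.
..##....
#..##.##
.######.
...##..#

Derivation:
Fill (3+0,3+1) = (3,4)
Fill (3+1,3+0) = (4,3)
Fill (3+1,3+1) = (4,4)
Fill (3+2,3+0) = (5,3)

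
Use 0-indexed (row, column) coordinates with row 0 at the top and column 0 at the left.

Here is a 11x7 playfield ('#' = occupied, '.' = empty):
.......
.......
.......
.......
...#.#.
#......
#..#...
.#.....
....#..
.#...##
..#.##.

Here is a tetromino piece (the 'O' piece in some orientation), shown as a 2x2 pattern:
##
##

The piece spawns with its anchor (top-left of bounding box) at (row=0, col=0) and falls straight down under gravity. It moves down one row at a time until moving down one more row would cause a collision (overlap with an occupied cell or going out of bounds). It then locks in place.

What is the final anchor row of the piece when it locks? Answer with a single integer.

Spawn at (row=0, col=0). Try each row:
  row 0: fits
  row 1: fits
  row 2: fits
  row 3: fits
  row 4: blocked -> lock at row 3

Answer: 3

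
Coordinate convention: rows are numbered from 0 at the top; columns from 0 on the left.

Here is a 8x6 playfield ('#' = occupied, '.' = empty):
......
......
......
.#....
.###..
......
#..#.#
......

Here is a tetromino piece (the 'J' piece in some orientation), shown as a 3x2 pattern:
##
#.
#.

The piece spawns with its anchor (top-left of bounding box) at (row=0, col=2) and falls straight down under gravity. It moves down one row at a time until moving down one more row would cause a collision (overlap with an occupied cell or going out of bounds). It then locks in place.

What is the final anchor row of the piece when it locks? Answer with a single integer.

Spawn at (row=0, col=2). Try each row:
  row 0: fits
  row 1: fits
  row 2: blocked -> lock at row 1

Answer: 1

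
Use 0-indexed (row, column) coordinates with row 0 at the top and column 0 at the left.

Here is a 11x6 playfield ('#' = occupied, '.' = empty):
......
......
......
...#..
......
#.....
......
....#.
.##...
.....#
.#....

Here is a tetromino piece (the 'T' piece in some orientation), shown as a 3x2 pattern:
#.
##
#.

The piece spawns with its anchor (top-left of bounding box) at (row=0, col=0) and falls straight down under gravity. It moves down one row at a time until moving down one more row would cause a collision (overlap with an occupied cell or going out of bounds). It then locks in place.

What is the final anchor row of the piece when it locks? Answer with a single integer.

Spawn at (row=0, col=0). Try each row:
  row 0: fits
  row 1: fits
  row 2: fits
  row 3: blocked -> lock at row 2

Answer: 2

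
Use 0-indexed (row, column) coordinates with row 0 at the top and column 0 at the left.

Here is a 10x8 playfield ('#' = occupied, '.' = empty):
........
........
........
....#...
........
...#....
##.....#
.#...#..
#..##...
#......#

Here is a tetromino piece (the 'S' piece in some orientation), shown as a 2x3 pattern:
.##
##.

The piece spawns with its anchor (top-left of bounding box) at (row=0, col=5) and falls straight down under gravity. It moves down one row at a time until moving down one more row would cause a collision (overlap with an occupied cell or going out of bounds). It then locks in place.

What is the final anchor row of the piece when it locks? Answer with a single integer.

Spawn at (row=0, col=5). Try each row:
  row 0: fits
  row 1: fits
  row 2: fits
  row 3: fits
  row 4: fits
  row 5: fits
  row 6: blocked -> lock at row 5

Answer: 5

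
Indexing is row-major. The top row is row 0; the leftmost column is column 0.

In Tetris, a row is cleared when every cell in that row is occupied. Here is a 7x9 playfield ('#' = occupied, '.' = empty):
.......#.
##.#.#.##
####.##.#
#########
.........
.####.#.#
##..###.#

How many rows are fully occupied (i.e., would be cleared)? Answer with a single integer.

Answer: 1

Derivation:
Check each row:
  row 0: 8 empty cells -> not full
  row 1: 3 empty cells -> not full
  row 2: 2 empty cells -> not full
  row 3: 0 empty cells -> FULL (clear)
  row 4: 9 empty cells -> not full
  row 5: 3 empty cells -> not full
  row 6: 3 empty cells -> not full
Total rows cleared: 1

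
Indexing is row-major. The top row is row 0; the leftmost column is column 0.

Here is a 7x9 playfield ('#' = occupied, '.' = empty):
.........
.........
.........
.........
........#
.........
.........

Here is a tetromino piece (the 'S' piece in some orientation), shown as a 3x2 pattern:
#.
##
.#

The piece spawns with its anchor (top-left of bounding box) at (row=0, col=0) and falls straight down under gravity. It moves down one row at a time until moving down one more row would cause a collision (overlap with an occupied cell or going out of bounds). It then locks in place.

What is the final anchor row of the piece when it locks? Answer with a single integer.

Answer: 4

Derivation:
Spawn at (row=0, col=0). Try each row:
  row 0: fits
  row 1: fits
  row 2: fits
  row 3: fits
  row 4: fits
  row 5: blocked -> lock at row 4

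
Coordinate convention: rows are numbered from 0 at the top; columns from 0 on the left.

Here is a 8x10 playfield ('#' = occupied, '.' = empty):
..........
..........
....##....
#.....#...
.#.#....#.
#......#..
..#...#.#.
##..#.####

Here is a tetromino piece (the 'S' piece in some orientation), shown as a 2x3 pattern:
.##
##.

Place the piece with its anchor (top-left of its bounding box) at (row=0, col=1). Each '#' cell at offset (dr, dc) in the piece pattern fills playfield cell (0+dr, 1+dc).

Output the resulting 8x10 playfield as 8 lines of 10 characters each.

Fill (0+0,1+1) = (0,2)
Fill (0+0,1+2) = (0,3)
Fill (0+1,1+0) = (1,1)
Fill (0+1,1+1) = (1,2)

Answer: ..##......
.##.......
....##....
#.....#...
.#.#....#.
#......#..
..#...#.#.
##..#.####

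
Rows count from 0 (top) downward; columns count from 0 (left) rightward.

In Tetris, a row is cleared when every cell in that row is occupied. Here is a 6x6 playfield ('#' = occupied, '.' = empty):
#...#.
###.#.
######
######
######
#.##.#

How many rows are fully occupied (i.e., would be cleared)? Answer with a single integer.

Answer: 3

Derivation:
Check each row:
  row 0: 4 empty cells -> not full
  row 1: 2 empty cells -> not full
  row 2: 0 empty cells -> FULL (clear)
  row 3: 0 empty cells -> FULL (clear)
  row 4: 0 empty cells -> FULL (clear)
  row 5: 2 empty cells -> not full
Total rows cleared: 3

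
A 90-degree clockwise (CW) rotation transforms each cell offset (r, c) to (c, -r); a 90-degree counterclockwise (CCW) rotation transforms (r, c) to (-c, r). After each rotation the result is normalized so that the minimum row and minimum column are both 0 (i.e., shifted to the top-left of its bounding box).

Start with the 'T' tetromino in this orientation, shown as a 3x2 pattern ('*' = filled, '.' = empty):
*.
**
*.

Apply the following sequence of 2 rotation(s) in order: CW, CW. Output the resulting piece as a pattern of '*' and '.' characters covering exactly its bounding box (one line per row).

Answer: .*
**
.*

Derivation:
Start:
*.
**
*.
After rotation 1 (CW):
***
.*.
After rotation 2 (CW):
.*
**
.*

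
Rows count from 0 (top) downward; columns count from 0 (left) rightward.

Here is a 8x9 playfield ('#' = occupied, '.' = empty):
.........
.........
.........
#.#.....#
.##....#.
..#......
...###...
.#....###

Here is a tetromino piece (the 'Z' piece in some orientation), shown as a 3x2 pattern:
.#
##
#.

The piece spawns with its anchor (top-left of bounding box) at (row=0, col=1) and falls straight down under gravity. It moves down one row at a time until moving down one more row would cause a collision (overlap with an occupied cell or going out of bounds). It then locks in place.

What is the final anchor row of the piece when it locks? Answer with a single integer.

Answer: 1

Derivation:
Spawn at (row=0, col=1). Try each row:
  row 0: fits
  row 1: fits
  row 2: blocked -> lock at row 1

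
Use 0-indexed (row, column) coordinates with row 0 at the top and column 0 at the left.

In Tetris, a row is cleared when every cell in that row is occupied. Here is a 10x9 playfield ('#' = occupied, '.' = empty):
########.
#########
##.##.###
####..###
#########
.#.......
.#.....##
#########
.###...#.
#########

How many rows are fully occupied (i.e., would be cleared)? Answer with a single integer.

Answer: 4

Derivation:
Check each row:
  row 0: 1 empty cell -> not full
  row 1: 0 empty cells -> FULL (clear)
  row 2: 2 empty cells -> not full
  row 3: 2 empty cells -> not full
  row 4: 0 empty cells -> FULL (clear)
  row 5: 8 empty cells -> not full
  row 6: 6 empty cells -> not full
  row 7: 0 empty cells -> FULL (clear)
  row 8: 5 empty cells -> not full
  row 9: 0 empty cells -> FULL (clear)
Total rows cleared: 4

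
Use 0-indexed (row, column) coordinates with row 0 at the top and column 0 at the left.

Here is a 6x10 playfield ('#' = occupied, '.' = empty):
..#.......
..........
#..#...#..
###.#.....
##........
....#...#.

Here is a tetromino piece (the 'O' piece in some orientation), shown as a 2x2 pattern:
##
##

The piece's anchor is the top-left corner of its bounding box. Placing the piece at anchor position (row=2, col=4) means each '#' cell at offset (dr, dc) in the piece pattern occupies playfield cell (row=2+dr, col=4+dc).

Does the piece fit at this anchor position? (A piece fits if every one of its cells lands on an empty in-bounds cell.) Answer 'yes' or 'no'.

Check each piece cell at anchor (2, 4):
  offset (0,0) -> (2,4): empty -> OK
  offset (0,1) -> (2,5): empty -> OK
  offset (1,0) -> (3,4): occupied ('#') -> FAIL
  offset (1,1) -> (3,5): empty -> OK
All cells valid: no

Answer: no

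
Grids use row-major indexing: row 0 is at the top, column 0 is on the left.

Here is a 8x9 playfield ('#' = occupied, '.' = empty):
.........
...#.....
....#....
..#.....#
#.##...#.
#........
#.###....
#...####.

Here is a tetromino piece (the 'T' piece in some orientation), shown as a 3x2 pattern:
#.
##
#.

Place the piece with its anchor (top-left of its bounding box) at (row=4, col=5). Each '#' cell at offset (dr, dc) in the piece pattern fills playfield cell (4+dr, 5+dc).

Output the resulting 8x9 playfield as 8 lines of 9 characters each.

Fill (4+0,5+0) = (4,5)
Fill (4+1,5+0) = (5,5)
Fill (4+1,5+1) = (5,6)
Fill (4+2,5+0) = (6,5)

Answer: .........
...#.....
....#....
..#.....#
#.##.#.#.
#....##..
#.####...
#...####.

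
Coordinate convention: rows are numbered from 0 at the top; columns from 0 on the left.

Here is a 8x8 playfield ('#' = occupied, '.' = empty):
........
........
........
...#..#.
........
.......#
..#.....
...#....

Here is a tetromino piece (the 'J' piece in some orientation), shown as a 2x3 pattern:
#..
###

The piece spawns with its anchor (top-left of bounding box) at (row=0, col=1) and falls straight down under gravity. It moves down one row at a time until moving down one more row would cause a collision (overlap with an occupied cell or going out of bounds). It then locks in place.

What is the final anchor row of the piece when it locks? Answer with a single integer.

Spawn at (row=0, col=1). Try each row:
  row 0: fits
  row 1: fits
  row 2: blocked -> lock at row 1

Answer: 1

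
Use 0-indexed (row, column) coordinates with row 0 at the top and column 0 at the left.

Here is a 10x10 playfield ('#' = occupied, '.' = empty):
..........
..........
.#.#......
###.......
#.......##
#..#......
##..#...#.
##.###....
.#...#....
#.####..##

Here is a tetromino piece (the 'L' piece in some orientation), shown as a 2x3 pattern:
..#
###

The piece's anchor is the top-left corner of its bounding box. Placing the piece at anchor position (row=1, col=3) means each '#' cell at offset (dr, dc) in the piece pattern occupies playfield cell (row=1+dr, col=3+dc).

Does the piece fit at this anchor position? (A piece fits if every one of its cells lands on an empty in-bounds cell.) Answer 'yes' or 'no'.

Check each piece cell at anchor (1, 3):
  offset (0,2) -> (1,5): empty -> OK
  offset (1,0) -> (2,3): occupied ('#') -> FAIL
  offset (1,1) -> (2,4): empty -> OK
  offset (1,2) -> (2,5): empty -> OK
All cells valid: no

Answer: no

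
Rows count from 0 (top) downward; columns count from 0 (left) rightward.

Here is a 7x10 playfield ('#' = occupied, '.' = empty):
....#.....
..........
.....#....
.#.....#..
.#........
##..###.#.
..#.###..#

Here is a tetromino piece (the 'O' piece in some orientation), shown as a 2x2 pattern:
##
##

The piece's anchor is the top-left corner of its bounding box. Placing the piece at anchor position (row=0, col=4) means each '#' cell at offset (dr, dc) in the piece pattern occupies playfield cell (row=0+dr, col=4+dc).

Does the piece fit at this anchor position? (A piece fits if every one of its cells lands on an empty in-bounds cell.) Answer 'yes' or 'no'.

Check each piece cell at anchor (0, 4):
  offset (0,0) -> (0,4): occupied ('#') -> FAIL
  offset (0,1) -> (0,5): empty -> OK
  offset (1,0) -> (1,4): empty -> OK
  offset (1,1) -> (1,5): empty -> OK
All cells valid: no

Answer: no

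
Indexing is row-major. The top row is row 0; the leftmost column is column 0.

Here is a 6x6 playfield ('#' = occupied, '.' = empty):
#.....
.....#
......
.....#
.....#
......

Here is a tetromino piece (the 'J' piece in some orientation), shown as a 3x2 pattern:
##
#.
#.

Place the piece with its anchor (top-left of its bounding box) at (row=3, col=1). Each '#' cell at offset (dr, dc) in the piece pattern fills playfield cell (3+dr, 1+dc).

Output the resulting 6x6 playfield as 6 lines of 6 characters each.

Answer: #.....
.....#
......
.##..#
.#...#
.#....

Derivation:
Fill (3+0,1+0) = (3,1)
Fill (3+0,1+1) = (3,2)
Fill (3+1,1+0) = (4,1)
Fill (3+2,1+0) = (5,1)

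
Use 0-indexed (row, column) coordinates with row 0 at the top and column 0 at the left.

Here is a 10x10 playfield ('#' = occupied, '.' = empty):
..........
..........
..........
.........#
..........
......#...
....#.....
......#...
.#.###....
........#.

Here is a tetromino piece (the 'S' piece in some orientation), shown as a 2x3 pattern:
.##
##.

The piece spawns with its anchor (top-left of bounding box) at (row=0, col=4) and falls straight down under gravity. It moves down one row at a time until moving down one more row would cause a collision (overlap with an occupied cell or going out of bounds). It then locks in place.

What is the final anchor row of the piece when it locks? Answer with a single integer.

Answer: 4

Derivation:
Spawn at (row=0, col=4). Try each row:
  row 0: fits
  row 1: fits
  row 2: fits
  row 3: fits
  row 4: fits
  row 5: blocked -> lock at row 4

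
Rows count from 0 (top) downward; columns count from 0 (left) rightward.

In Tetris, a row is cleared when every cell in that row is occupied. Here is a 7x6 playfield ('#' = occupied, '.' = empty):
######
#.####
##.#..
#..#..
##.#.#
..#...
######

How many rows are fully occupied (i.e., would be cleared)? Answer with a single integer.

Answer: 2

Derivation:
Check each row:
  row 0: 0 empty cells -> FULL (clear)
  row 1: 1 empty cell -> not full
  row 2: 3 empty cells -> not full
  row 3: 4 empty cells -> not full
  row 4: 2 empty cells -> not full
  row 5: 5 empty cells -> not full
  row 6: 0 empty cells -> FULL (clear)
Total rows cleared: 2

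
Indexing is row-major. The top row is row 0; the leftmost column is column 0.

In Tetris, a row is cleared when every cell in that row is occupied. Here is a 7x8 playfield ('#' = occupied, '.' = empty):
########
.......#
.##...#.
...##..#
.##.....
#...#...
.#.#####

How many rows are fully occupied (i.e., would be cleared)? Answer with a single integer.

Check each row:
  row 0: 0 empty cells -> FULL (clear)
  row 1: 7 empty cells -> not full
  row 2: 5 empty cells -> not full
  row 3: 5 empty cells -> not full
  row 4: 6 empty cells -> not full
  row 5: 6 empty cells -> not full
  row 6: 2 empty cells -> not full
Total rows cleared: 1

Answer: 1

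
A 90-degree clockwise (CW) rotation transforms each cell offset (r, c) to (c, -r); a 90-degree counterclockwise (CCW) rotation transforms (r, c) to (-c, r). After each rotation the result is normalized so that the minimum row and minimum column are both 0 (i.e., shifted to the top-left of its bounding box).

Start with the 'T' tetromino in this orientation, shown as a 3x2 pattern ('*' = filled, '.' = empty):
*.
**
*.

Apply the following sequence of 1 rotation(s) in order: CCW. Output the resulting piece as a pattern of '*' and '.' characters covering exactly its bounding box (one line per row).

Answer: .*.
***

Derivation:
Start:
*.
**
*.
After rotation 1 (CCW):
.*.
***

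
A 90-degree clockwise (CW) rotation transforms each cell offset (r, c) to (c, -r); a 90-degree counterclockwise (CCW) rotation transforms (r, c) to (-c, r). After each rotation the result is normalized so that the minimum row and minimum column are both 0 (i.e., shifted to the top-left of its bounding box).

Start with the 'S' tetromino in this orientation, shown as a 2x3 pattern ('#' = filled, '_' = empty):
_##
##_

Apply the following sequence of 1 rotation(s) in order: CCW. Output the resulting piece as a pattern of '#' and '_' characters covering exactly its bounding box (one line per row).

Answer: #_
##
_#

Derivation:
Start:
_##
##_
After rotation 1 (CCW):
#_
##
_#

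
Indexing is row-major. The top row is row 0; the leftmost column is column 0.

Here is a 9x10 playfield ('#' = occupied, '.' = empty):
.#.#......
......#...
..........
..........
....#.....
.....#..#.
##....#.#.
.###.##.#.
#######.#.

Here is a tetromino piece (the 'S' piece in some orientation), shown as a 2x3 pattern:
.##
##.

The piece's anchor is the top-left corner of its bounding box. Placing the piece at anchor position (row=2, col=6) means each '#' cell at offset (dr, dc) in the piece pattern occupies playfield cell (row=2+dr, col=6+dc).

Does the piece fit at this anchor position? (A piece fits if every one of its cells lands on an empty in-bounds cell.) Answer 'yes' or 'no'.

Answer: yes

Derivation:
Check each piece cell at anchor (2, 6):
  offset (0,1) -> (2,7): empty -> OK
  offset (0,2) -> (2,8): empty -> OK
  offset (1,0) -> (3,6): empty -> OK
  offset (1,1) -> (3,7): empty -> OK
All cells valid: yes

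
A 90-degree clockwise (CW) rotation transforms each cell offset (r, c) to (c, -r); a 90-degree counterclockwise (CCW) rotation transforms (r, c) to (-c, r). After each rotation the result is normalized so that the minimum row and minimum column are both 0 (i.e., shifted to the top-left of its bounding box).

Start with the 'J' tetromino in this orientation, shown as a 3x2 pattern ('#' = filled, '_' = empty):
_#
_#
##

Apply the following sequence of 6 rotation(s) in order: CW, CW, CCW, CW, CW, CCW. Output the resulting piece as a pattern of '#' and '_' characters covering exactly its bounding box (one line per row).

Start:
_#
_#
##
After rotation 1 (CW):
#__
###
After rotation 2 (CW):
##
#_
#_
After rotation 3 (CCW):
#__
###
After rotation 4 (CW):
##
#_
#_
After rotation 5 (CW):
###
__#
After rotation 6 (CCW):
##
#_
#_

Answer: ##
#_
#_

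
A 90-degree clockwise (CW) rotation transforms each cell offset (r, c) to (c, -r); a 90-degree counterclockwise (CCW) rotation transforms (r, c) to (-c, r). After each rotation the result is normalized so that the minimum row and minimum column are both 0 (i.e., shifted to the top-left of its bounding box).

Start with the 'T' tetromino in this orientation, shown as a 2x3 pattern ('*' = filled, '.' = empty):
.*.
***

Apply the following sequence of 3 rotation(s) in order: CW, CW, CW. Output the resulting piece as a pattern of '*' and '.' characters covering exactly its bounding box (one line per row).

Answer: .*
**
.*

Derivation:
Start:
.*.
***
After rotation 1 (CW):
*.
**
*.
After rotation 2 (CW):
***
.*.
After rotation 3 (CW):
.*
**
.*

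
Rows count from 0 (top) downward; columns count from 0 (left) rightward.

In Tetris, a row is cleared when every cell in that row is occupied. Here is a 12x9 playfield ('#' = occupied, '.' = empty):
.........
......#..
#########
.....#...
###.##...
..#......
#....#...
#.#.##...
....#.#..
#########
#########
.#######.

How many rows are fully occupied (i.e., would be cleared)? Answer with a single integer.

Check each row:
  row 0: 9 empty cells -> not full
  row 1: 8 empty cells -> not full
  row 2: 0 empty cells -> FULL (clear)
  row 3: 8 empty cells -> not full
  row 4: 4 empty cells -> not full
  row 5: 8 empty cells -> not full
  row 6: 7 empty cells -> not full
  row 7: 5 empty cells -> not full
  row 8: 7 empty cells -> not full
  row 9: 0 empty cells -> FULL (clear)
  row 10: 0 empty cells -> FULL (clear)
  row 11: 2 empty cells -> not full
Total rows cleared: 3

Answer: 3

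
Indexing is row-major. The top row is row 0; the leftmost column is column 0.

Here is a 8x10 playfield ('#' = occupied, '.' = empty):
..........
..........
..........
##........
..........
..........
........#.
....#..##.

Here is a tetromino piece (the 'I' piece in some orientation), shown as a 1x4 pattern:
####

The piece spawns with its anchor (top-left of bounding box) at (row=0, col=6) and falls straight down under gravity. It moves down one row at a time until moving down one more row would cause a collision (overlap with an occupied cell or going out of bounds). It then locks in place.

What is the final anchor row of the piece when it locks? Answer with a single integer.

Spawn at (row=0, col=6). Try each row:
  row 0: fits
  row 1: fits
  row 2: fits
  row 3: fits
  row 4: fits
  row 5: fits
  row 6: blocked -> lock at row 5

Answer: 5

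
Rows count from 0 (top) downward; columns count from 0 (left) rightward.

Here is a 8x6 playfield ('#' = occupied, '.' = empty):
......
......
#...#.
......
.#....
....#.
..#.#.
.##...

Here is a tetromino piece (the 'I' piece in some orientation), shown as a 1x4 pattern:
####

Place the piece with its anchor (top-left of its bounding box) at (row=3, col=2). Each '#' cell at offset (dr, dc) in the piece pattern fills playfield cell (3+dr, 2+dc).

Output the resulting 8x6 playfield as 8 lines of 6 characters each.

Fill (3+0,2+0) = (3,2)
Fill (3+0,2+1) = (3,3)
Fill (3+0,2+2) = (3,4)
Fill (3+0,2+3) = (3,5)

Answer: ......
......
#...#.
..####
.#....
....#.
..#.#.
.##...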